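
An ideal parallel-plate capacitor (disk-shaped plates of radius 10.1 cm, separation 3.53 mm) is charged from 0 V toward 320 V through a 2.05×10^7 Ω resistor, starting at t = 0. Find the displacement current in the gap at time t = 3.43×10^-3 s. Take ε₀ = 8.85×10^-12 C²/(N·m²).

1.95×10^-6 A

C = ε₀A/d = (8.85×10^-12)(0.03205)/(3.53×10^-3) = 8.035×10^-11 F, so τ = RC = 1.647×10^-3 s.
The conduction current is I(t) = (V₀/R) e^(−t/τ), and the displacement current between the plates equals it.
t/τ = 2.083; I_d = (320/2.05×10^7) · e^(−2.083) = (1.561×10^-5)(0.1246) = 1.95×10^-6 A.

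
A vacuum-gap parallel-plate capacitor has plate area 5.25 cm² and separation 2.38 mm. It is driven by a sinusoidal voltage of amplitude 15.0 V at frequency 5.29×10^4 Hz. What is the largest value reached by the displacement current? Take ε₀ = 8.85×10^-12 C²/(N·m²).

The displacement current equals the conduction current C dV/dt, which peaks at C V₀ ω.
With C = ε₀A/d = (8.85×10^-12)(5.25×10^-4)/(2.38×10^-3) = 1.952×10^-12 F and ω = 2πf = 3.324×10^5 rad/s, I_d,max = (1.952×10^-12)(15.0)(3.324×10^5) = 9.73×10^-6 A.

9.73×10^-6 A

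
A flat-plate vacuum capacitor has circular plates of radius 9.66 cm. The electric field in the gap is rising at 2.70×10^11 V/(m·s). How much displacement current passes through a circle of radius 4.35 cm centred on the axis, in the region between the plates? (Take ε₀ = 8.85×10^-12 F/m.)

Total displacement current: I_d = ε₀(πR²)(dE/dt) = (8.85×10^-12)(0.02932)(2.70×10^11) = 0.07006 A.
Since J_d is uniform, the enclosed fraction is (r/R)² = 0.2028, giving I_d,enc = 0.0142 A.

0.0142 A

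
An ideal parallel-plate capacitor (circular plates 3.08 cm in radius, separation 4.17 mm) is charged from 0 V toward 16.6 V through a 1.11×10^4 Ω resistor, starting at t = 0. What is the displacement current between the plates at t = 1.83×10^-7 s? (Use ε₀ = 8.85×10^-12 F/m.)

1.10×10^-4 A

With C = ε₀A/d = (8.85×10^-12)(2.980×10^-3)/(4.17×10^-3) = 6.324×10^-12 F, the time constant is τ = RC = 7.020×10^-8 s, so t/τ = 2.607 and e^(−t/τ) = 0.07376.
I_d = I_cond = (V₀/R) e^(−t/τ) = (1.495×10^-3)(0.07376) = 1.10×10^-4 A.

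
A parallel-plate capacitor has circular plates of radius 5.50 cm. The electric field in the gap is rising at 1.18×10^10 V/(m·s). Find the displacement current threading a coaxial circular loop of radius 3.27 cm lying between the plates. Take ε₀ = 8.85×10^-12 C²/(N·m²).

Total displacement current: I_d = ε₀(πR²)(dE/dt) = (8.85×10^-12)(9.503×10^-3)(1.18×10^10) = 9.924×10^-4 A.
The field is uniform, so I_d,enc = I_d (r/R)² = (9.924×10^-4)(3.27/5.50)² = 3.51×10^-4 A.

3.51×10^-4 A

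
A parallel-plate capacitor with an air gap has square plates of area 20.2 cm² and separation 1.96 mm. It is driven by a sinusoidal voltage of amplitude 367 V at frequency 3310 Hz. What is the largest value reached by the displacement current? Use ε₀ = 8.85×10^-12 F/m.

C = ε₀A/d = (8.85×10^-12)(2.02×10^-3)/(1.96×10^-3) = 9.121×10^-12 F; ω = 2πf = 2.080×10^4 rad/s.
I_d = C dV/dt, so |I_d|_max = C V₀ ω = (9.121×10^-12)(367)(2.080×10^4) = 6.96×10^-5 A.

6.96×10^-5 A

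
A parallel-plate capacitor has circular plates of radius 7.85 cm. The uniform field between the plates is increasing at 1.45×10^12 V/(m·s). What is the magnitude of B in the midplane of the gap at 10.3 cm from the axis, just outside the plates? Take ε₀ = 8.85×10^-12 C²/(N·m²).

I_d = ε₀ dΦ_E/dt = ε₀ πR² (dE/dt) = (8.85×10^-12)(0.01936)(1.45×10^12) = 0.2484 A through the full plate area.
For r ≥ R the full I_d is enclosed: B = μ₀ I_d/(2πr) = (4π×10^-7)(0.2484)/(2π·0.103) = 4.82×10^-7 T.

4.82×10^-7 T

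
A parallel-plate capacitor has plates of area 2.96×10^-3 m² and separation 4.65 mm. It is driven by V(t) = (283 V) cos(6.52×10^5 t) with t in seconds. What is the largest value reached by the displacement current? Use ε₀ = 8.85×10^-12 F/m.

C = ε₀A/d = (8.85×10^-12)(2.96×10^-3)/(4.65×10^-3) = 5.634×10^-12 F; ω = 6.52×10^5 rad/s.
I_d = C dV/dt, so |I_d|_max = C V₀ ω = (5.634×10^-12)(283)(6.52×10^5) = 1.04×10^-3 A.

1.04×10^-3 A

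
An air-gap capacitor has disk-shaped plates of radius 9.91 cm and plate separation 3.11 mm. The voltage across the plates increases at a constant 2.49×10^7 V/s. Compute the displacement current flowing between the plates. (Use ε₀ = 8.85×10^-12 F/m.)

E = V/d so dE/dt = (dV/dt)/d = 8.006×10^9 V/(m·s), and I_d = ε₀ A dE/dt = (8.85×10^-12)(0.03085)(8.006×10^9) = 2.19×10^-3 A.

2.19×10^-3 A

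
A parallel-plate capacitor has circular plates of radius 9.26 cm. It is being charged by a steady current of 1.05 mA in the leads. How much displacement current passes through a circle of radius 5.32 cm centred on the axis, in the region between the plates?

3.47×10^-4 A

By continuity the displacement current in the gap matches the conduction current: I_d = 1.05×10^-3 A.
Since J_d is uniform, the enclosed fraction is (r/R)² = 0.3301, giving I_d,enc = 3.47×10^-4 A.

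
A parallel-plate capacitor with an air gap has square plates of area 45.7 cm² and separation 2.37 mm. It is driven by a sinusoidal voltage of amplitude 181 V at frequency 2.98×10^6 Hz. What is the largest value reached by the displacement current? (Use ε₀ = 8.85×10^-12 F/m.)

C = ε₀A/d = (8.85×10^-12)(4.57×10^-3)/(2.37×10^-3) = 1.707×10^-11 F; ω = 2πf = 1.872×10^7 rad/s.
I_d = C dV/dt, so |I_d|_max = C V₀ ω = (1.707×10^-11)(181)(1.872×10^7) = 0.0578 A.

0.0578 A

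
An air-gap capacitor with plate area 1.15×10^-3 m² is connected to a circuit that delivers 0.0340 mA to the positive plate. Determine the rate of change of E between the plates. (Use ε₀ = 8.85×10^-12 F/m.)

3.34×10^9 V/(m·s)

By continuity, I_d in the gap equals the 0.0340 mA flowing in the wire.
Then dE/dt = I_d/(ε₀A) = 3.34×10^9 V/(m·s).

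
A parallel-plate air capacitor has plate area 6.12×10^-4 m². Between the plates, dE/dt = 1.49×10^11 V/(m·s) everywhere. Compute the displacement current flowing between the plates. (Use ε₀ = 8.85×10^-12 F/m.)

I_d = ε₀ A (dE/dt) = (8.85×10^-12)(6.12×10^-4 m²)(1.49×10^11) = 8.07×10^-4 A.

8.07×10^-4 A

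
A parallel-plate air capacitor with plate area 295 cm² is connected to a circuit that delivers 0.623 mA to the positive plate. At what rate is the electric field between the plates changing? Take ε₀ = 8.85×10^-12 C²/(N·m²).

2.39×10^9 V/(m·s)

Charge continuity gives I_d = I = 6.23×10^-4 A between the plates.
Then dE/dt = I_d/(ε₀A) = 2.39×10^9 V/(m·s).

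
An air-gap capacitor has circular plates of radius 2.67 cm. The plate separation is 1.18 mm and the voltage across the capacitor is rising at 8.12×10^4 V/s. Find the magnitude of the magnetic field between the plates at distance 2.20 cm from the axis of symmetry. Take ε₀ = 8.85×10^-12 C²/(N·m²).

I_d = C dV/dt with C = ε₀πR²/d = 1.680×10^-11 F, so I_d = (1.680×10^-11)(8.12×10^4) = 1.364×10^-6 A.
∮B·dl = μ₀ I_d,enc with I_d,enc = I_d r²/R² = 9.261×10^-7 A; so B = μ₀ I_d,enc/(2πr) = 8.42×10^-12 T.

8.42×10^-12 T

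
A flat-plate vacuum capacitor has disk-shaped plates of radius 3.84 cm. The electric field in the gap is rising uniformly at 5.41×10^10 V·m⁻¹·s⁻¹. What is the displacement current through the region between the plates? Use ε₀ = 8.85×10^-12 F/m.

With a uniform field, Φ_E = EA, so I_d = ε₀ A dE/dt = 2.22×10^-3 A.

2.22×10^-3 A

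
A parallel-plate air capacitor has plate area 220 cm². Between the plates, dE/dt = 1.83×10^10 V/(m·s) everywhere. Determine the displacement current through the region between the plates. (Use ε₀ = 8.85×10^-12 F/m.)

With a uniform field, Φ_E = EA, so I_d = ε₀ A dE/dt = 3.56×10^-3 A.

3.56×10^-3 A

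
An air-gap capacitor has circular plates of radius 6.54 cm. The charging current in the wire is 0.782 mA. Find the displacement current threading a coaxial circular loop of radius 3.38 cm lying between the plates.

By continuity the displacement current in the gap matches the conduction current: I_d = 7.82×10^-4 A.
Through an area πr² the displacement current is I_d·(πr²/πR²) = I_d (r/R)² = 2.09×10^-4 A.

2.09×10^-4 A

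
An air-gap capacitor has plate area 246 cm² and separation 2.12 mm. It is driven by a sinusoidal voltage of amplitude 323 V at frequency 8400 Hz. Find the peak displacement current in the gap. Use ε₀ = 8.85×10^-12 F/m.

1.75×10^-3 A

(dE/dt)_max = V₀ω/d = 8.041×10^9 V/(m·s); ω = 2πf = 5.278×10^4 rad/s.
I_d,max = ε₀ A (dE/dt)_max = (8.85×10^-12)(0.0246)(8.041×10^9) = 1.75×10^-3 A.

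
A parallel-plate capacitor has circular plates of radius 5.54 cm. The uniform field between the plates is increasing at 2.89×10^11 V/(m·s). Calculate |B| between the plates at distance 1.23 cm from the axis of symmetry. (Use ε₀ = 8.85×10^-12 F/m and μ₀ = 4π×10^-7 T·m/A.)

1.98×10^-8 T

I_d = ε₀ dΦ_E/dt = ε₀ πR² (dE/dt) = (8.85×10^-12)(9.642×10^-3)(2.89×10^11) = 0.02466 A through the full plate area.
For r < R the Ampère–Maxwell law gives B(2πr) = μ₀ I_d (r²/R²), so B = μ₀ I_d r/(2πR²) = (4π×10^-7)(0.02466)(0.0123)/(2π·0.0554²) = 1.98×10^-8 T.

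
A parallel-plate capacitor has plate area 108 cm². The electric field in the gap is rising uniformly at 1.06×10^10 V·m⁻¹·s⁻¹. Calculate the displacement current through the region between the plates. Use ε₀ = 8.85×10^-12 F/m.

1.01×10^-3 A

I_d = ε₀ A (dE/dt) = (8.85×10^-12)(0.0108 m²)(1.06×10^10) = 1.01×10^-3 A.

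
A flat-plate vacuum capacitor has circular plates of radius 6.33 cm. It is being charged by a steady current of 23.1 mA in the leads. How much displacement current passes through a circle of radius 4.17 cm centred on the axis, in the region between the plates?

0.0100 A

Between the plates the displacement current equals the wire current: I_d = 23.1 mA = 0.0231 A.
Since J_d is uniform, the enclosed fraction is (r/R)² = 0.4340, giving I_d,enc = 0.0100 A.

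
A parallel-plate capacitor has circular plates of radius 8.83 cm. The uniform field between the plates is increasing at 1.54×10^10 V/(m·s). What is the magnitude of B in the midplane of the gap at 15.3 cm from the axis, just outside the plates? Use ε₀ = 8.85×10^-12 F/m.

Through the whole plate area (πR² = 0.02449 m²), I_d = ε₀ πR² dE/dt = 3.338×10^-3 A.
With r > R the enclosed displacement current is the full I_d; B = μ₀ I_d / (2πr) = 4.36×10^-9 T.

4.36×10^-9 T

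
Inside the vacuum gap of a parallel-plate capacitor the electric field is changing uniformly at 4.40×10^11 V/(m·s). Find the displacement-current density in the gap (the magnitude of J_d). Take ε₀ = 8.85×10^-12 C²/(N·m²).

3.89 A/m²

J_d = ε₀ ∂E/∂t, so J_d = 3.89 A/m².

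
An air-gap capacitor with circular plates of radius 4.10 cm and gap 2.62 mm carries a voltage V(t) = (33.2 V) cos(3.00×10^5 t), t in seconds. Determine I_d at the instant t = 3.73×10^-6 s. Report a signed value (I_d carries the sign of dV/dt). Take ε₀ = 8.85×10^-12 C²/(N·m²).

-1.60×10^-4 A

dV/dt = (33.2)(3.00×10^5)·−sin(1.119) = -8.961×10^6 V/s.
I_d = C dV/dt with C = ε₀A/d = (8.85×10^-12)(5.281×10^-3)/(2.62×10^-3) = 1.784×10^-11 F, so I_d = (1.784×10^-11)(-8.961×10^6) = -1.60×10^-4 A.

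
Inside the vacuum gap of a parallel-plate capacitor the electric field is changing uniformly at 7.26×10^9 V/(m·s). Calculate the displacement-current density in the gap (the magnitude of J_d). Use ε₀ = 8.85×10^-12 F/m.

The displacement-current density is ε₀ ∂E/∂t = (8.85×10^-12)(7.26×10^9) = 0.0643 A/m².

0.0643 A/m²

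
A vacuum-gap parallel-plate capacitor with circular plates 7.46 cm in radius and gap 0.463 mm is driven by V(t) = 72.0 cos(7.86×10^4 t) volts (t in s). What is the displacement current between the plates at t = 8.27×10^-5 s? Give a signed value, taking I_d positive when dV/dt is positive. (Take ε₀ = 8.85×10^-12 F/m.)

dE/dt = (V₀ω/d)·−sin(ωt) with ωt = 6.50022 rad: (72.0)(7.86×10^4)(-0.2153)/(4.63×10^-4) = -2.632×10^9 V/(m·s).
I_d = ε₀ A dE/dt = (8.85×10^-12)(0.01748)(-2.632×10^9) = -4.07×10^-4 A.

-4.07×10^-4 A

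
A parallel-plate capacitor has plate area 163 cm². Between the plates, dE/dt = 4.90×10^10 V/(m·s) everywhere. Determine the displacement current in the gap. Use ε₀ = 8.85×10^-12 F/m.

7.07×10^-3 A

With a uniform field, Φ_E = EA, so I_d = ε₀ A dE/dt = 7.07×10^-3 A.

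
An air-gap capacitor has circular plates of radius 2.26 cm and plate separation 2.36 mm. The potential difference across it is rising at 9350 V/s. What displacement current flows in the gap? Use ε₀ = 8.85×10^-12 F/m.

The field between the plates is E = V/d, so dE/dt = (9350)/(2.36×10^-3 m) = 3.962×10^6 V/(m·s).
I_d = ε₀ A (dE/dt) = (8.85×10^-12)(1.605×10^-3)(3.962×10^6) = 5.63×10^-8 A.

5.63×10^-8 A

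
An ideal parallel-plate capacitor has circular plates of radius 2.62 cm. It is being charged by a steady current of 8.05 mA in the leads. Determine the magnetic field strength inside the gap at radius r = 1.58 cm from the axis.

3.71×10^-8 T

Between the plates the displacement current equals the wire current: I_d = 8.05 mA = 8.05×10^-3 A.
For r < R the Ampère–Maxwell law gives B(2πr) = μ₀ I_d (r²/R²), so B = μ₀ I_d r/(2πR²) = (4π×10^-7)(8.05×10^-3)(0.0158)/(2π·0.0262²) = 3.71×10^-8 T.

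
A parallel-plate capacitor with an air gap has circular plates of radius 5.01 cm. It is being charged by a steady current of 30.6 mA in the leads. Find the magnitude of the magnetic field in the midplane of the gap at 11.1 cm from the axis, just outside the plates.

By continuity the displacement current in the gap matches the conduction current: I_d = 0.0306 A.
For r ≥ R the full I_d is enclosed: B = μ₀ I_d/(2πr) = (4π×10^-7)(0.0306)/(2π·0.111) = 5.51×10^-8 T.

5.51×10^-8 T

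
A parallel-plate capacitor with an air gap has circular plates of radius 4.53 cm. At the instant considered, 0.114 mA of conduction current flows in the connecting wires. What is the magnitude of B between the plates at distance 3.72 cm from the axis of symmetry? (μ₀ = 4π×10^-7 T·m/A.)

By continuity the displacement current in the gap matches the conduction current: I_d = 1.14×10^-4 A.
An Ampèrian loop of radius r encloses a fraction (r/R)² of I_d. Then B·2πr = μ₀ I_d (r/R)², giving B = μ₀ I_d r/(2πR²) = 4.13×10^-10 T.

4.13×10^-10 T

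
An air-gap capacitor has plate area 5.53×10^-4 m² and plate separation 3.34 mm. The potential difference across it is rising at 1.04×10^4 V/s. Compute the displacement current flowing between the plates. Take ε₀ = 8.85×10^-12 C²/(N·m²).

1.52×10^-8 A

The displacement current equals the charging current C dV/dt. With C = ε₀A/d = (8.85×10^-12)(5.53×10^-4)/(3.34×10^-3) = 1.465×10^-12 F, I_d = (1.465×10^-12)(1.04×10^4) = 1.52×10^-8 A.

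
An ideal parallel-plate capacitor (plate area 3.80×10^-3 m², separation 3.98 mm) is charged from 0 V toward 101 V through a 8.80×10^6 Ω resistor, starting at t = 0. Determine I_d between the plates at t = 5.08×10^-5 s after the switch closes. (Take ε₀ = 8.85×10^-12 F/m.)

With C = ε₀A/d = (8.85×10^-12)(3.80×10^-3)/(3.98×10^-3) = 8.450×10^-12 F, the time constant is τ = RC = 7.436×10^-5 s, so t/τ = 0.6832 and e^(−t/τ) = 0.5050.
I_d = I_cond = (V₀/R) e^(−t/τ) = (1.148×10^-5)(0.5050) = 5.80×10^-6 A.

5.80×10^-6 A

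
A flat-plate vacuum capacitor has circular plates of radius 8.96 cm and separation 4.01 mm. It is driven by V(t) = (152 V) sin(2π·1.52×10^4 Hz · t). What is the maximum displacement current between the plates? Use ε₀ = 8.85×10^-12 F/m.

(dE/dt)_max = V₀ω/d = 3.620×10^9 V/(m·s); ω = 2πf = 9.550×10^4 rad/s.
I_d,max = ε₀ A (dE/dt)_max = (8.85×10^-12)(0.02522)(3.620×10^9) = 8.08×10^-4 A.

8.08×10^-4 A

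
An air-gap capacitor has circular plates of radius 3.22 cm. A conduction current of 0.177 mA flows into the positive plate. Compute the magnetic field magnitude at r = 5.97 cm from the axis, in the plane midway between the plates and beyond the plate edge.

5.93×10^-10 T

No conduction current crosses the gap, so I_d there equals the 1.77×10^-4 A in the leads.
For r ≥ R the full I_d is enclosed: B = μ₀ I_d/(2πr) = (4π×10^-7)(1.77×10^-4)/(2π·0.0597) = 5.93×10^-10 T.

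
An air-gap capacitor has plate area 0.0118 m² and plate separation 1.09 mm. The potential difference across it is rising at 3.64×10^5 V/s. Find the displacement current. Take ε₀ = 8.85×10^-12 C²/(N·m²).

3.49×10^-5 A

C = ε₀A/d = (8.85×10^-12)(0.0118)/(1.09×10^-3) = 9.581×10^-11 F.
I_d = C dV/dt = (9.581×10^-11)(3.64×10^5) = 3.49×10^-5 A.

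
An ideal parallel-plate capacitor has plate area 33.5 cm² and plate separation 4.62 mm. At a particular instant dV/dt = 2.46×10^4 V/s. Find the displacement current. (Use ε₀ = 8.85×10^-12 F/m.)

C = ε₀A/d = (8.85×10^-12)(3.35×10^-3)/(4.62×10^-3) = 6.417×10^-12 F.
I_d = C dV/dt = (6.417×10^-12)(2.46×10^4) = 1.58×10^-7 A.

1.58×10^-7 A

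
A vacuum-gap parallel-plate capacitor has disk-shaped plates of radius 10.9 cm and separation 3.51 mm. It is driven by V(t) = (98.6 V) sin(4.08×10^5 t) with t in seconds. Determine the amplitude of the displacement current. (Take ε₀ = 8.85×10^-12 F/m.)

The displacement current equals the conduction current C dV/dt, which peaks at C V₀ ω.
With C = ε₀A/d = (8.85×10^-12)(0.03733)/(3.51×10^-3) = 9.412×10^-11 F and ω = 4.08×10^5 rad/s, I_d,max = (9.412×10^-11)(98.6)(4.08×10^5) = 3.79×10^-3 A.

3.79×10^-3 A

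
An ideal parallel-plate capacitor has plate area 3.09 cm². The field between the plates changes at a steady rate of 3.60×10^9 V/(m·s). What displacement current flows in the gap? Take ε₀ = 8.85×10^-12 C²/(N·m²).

9.84×10^-6 A

I_d = ε₀ A (dE/dt) = (8.85×10^-12)(3.09×10^-4 m²)(3.60×10^9) = 9.84×10^-6 A.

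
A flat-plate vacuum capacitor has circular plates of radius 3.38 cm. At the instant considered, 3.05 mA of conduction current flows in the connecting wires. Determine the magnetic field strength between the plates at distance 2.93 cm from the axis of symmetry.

1.56×10^-8 T

No conduction current crosses the gap, so I_d there equals the 3.05×10^-3 A in the leads.
An Ampèrian loop of radius r encloses a fraction (r/R)² of I_d. Then B·2πr = μ₀ I_d (r/R)², giving B = μ₀ I_d r/(2πR²) = 1.56×10^-8 T.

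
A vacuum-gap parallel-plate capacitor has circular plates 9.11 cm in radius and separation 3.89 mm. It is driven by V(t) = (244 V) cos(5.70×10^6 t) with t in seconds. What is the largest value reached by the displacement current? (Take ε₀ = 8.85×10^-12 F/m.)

0.0825 A

(dE/dt)_max = V₀ω/d = 3.575×10^11 V/(m·s); ω = 5.70×10^6 rad/s.
I_d,max = ε₀ A (dE/dt)_max = (8.85×10^-12)(0.02607)(3.575×10^11) = 0.0825 A.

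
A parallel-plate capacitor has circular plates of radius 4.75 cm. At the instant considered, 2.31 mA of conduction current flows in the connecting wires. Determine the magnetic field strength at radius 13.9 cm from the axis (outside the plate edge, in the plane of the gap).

No conduction current crosses the gap, so I_d there equals the 2.31×10^-3 A in the leads.
Outside the plates the loop encloses all of I_d, so B·2πr = μ₀ I_d and B = 3.32×10^-9 T.

3.32×10^-9 T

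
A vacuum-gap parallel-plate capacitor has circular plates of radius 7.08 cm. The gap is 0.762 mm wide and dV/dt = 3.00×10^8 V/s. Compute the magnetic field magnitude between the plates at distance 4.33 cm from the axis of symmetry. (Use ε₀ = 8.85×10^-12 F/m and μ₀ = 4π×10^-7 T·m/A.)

9.48×10^-8 T

I_d = C dV/dt with C = ε₀πR²/d = 1.829×10^-10 F, so I_d = (1.829×10^-10)(3.00×10^8) = 0.05487 A.
An Ampèrian loop of radius r encloses a fraction (r/R)² of I_d. Then B·2πr = μ₀ I_d (r/R)², giving B = μ₀ I_d r/(2πR²) = 9.48×10^-8 T.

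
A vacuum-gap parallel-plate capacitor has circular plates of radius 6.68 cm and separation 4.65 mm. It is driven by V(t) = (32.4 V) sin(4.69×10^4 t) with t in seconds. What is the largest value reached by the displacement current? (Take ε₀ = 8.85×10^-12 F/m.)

C = ε₀A/d = (8.85×10^-12)(0.01402)/(4.65×10^-3) = 2.668×10^-11 F; ω = 4.69×10^4 rad/s.
I_d = C dV/dt, so |I_d|_max = C V₀ ω = (2.668×10^-11)(32.4)(4.69×10^4) = 4.05×10^-5 A.

4.05×10^-5 A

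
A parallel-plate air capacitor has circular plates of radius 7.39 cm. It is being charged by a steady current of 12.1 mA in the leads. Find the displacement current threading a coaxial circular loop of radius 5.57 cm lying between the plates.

By continuity the displacement current in the gap matches the conduction current: I_d = 0.0121 A.
Since J_d is uniform, the enclosed fraction is (r/R)² = 0.5681, giving I_d,enc = 6.87×10^-3 A.

6.87×10^-3 A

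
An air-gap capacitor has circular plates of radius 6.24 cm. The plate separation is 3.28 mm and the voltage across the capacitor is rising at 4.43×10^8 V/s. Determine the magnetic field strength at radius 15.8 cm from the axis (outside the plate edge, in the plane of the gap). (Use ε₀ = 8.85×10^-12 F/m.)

1.85×10^-8 T

dE/dt = (dV/dt)/d = 1.351×10^11 V/(m·s); I_d = ε₀(πR²)(dE/dt) = (8.85×10^-12)(0.01223)(1.351×10^11) = 0.01462 A.
With r > R the enclosed displacement current is the full I_d; B = μ₀ I_d / (2πr) = 1.85×10^-8 T.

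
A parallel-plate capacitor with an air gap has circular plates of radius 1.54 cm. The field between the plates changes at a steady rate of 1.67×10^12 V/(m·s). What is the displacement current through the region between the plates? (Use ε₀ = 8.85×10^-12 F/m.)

With a uniform field, Φ_E = EA, so I_d = ε₀ A dE/dt = 0.0110 A.

0.0110 A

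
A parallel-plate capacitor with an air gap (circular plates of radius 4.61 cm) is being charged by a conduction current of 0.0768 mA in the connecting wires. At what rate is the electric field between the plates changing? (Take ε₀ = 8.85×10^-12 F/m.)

1.30×10^9 V/(m·s)

The displacement current between the plates equals the conduction current, I_d = 0.0768 mA.
Inverting I_d = ε₀ A dE/dt gives dE/dt = 7.68×10^-5 / (8.85×10^-12 · 6.677×10^-3) = 1.30×10^9 V/(m·s).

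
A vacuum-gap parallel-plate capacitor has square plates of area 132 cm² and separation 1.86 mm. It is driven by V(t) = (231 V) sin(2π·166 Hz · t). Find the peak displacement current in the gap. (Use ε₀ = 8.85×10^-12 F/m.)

1.51×10^-5 A

The displacement current equals the conduction current C dV/dt, which peaks at C V₀ ω.
With C = ε₀A/d = (8.85×10^-12)(0.0132)/(1.86×10^-3) = 6.281×10^-11 F and ω = 2πf = 1043 rad/s, I_d,max = (6.281×10^-11)(231)(1043) = 1.51×10^-5 A.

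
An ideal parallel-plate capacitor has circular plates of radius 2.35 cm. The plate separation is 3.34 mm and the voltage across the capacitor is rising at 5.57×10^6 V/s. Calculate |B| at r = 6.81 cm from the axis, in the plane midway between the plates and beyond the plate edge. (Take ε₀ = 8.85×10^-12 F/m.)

dE/dt = (dV/dt)/d = 1.668×10^9 V/(m·s); I_d = ε₀(πR²)(dE/dt) = (8.85×10^-12)(1.735×10^-3)(1.668×10^9) = 2.561×10^-5 A.
With r > R the enclosed displacement current is the full I_d; B = μ₀ I_d / (2πr) = 7.52×10^-11 T.

7.52×10^-11 T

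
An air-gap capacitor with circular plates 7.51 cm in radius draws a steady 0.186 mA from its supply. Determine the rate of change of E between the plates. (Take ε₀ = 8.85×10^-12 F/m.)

By continuity, I_d in the gap equals the 0.186 mA flowing in the wire.
Since I_d = ε₀ A dE/dt, dE/dt = I_d/(ε₀A) = (1.86×10^-4)/((8.85×10^-12)(0.01772)) = 1.19×10^9 V/(m·s).

1.19×10^9 V/(m·s)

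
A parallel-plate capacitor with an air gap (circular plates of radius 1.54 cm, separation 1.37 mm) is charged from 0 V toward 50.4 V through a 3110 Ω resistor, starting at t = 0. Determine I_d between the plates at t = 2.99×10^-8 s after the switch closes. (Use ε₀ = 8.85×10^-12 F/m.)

2.20×10^-3 A

C = ε₀A/d = (8.85×10^-12)(7.451×10^-4)/(1.37×10^-3) = 4.813×10^-12 F and τ = RC = 1.497×10^-8 s. I_d in the gap equals the RC charging current.
I_d(t) = (V₀/R) e^(−t/τ) = 0.01621 · e^(−1.997) = 2.20×10^-3 A.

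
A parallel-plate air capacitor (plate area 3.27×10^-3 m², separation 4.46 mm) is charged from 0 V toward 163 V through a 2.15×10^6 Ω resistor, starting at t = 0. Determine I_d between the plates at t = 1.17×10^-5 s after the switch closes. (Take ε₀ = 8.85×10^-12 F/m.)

3.28×10^-5 A

C = ε₀A/d = (8.85×10^-12)(3.27×10^-3)/(4.46×10^-3) = 6.489×10^-12 F, so τ = RC = 1.395×10^-5 s.
The conduction current is I(t) = (V₀/R) e^(−t/τ), and the displacement current between the plates equals it.
t/τ = 0.8387; I_d = (163/2.15×10^6) · e^(−0.8387) = (7.581×10^-5)(0.4323) = 3.28×10^-5 A.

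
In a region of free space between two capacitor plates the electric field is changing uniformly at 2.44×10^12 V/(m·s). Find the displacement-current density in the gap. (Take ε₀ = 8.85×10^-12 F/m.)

The displacement-current density is ε₀ ∂E/∂t = (8.85×10^-12)(2.44×10^12) = 21.6 A/m².

21.6 A/m²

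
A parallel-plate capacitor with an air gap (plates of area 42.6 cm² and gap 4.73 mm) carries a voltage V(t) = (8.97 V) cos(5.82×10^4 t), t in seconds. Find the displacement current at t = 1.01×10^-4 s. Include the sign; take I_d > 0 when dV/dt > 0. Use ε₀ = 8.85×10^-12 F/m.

dV/dt = (8.97)(5.82×10^4)·−sin(5.8782) = 2.057×10^5 V/s.
I_d = C dV/dt with C = ε₀A/d = (8.85×10^-12)(4.26×10^-3)/(4.73×10^-3) = 7.971×10^-12 F, so I_d = (7.971×10^-12)(2.057×10^5) = 1.64×10^-6 A.

1.64×10^-6 A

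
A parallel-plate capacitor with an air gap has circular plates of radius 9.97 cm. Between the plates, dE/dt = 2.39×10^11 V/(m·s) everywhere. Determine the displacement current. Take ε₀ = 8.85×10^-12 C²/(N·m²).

The displacement current is ε₀ times dΦ_E/dt = ε₀ A dE/dt = (8.85×10^-12)(0.03123)(2.39×10^11) = 0.0661 A.

0.0661 A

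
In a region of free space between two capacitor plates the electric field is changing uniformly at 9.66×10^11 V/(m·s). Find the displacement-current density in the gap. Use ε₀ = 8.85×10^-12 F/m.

8.55 A/m²

J_d = ε₀ dE/dt = (8.85×10^-12)(9.66×10^11) = 8.55 A/m².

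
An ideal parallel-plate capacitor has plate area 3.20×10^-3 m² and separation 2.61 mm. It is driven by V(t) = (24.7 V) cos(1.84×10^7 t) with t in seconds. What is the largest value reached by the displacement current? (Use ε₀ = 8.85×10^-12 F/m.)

4.93×10^-3 A

(dE/dt)_max = V₀ω/d = 1.741×10^11 V/(m·s); ω = 1.84×10^7 rad/s.
I_d,max = ε₀ A (dE/dt)_max = (8.85×10^-12)(3.20×10^-3)(1.741×10^11) = 4.93×10^-3 A.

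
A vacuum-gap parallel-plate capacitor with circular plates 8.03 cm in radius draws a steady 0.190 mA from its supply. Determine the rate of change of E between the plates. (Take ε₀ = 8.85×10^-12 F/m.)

The displacement current between the plates equals the conduction current, I_d = 0.190 mA.
Then dE/dt = I_d/(ε₀A) = 1.06×10^9 V/(m·s).

1.06×10^9 V/(m·s)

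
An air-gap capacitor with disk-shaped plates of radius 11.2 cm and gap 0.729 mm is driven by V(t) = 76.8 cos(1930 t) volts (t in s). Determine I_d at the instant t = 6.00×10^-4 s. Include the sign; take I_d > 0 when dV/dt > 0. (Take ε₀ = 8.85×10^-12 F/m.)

dV/dt = (76.8)(1930)·−sin(1.158) = -1.358×10^5 V/s.
I_d = C dV/dt with C = ε₀A/d = (8.85×10^-12)(0.03941)/(7.29×10^-4) = 4.784×10^-10 F, so I_d = (4.784×10^-10)(-1.358×10^5) = -6.50×10^-5 A.

-6.50×10^-5 A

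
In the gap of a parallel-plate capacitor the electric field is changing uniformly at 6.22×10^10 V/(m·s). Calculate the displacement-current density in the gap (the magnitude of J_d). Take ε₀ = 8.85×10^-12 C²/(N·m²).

0.550 A/m²

J_d = ε₀ ∂E/∂t, so J_d = 0.550 A/m².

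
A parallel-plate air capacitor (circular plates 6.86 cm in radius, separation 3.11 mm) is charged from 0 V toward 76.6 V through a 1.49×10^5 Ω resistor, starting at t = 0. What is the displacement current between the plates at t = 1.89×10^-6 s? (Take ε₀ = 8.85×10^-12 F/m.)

C = ε₀A/d = (8.85×10^-12)(0.01478)/(3.11×10^-3) = 4.206×10^-11 F, so τ = RC = 6.267×10^-6 s.
The conduction current is I(t) = (V₀/R) e^(−t/τ), and the displacement current between the plates equals it.
t/τ = 0.3016; I_d = (76.6/1.49×10^5) · e^(−0.3016) = (5.141×10^-4)(0.7396) = 3.80×10^-4 A.

3.80×10^-4 A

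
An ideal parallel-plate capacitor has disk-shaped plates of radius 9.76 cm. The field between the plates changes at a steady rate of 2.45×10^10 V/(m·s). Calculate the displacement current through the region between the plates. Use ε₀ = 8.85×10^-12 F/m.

I_d = ε₀ A (dE/dt) = (8.85×10^-12)(0.02993 m²)(2.45×10^10) = 6.49×10^-3 A.

6.49×10^-3 A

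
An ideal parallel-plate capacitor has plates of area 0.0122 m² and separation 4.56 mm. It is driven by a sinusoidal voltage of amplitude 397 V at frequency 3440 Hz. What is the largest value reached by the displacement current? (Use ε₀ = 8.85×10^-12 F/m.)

C = ε₀A/d = (8.85×10^-12)(0.0122)/(4.56×10^-3) = 2.368×10^-11 F; ω = 2πf = 2.161×10^4 rad/s.
I_d = C dV/dt, so |I_d|_max = C V₀ ω = (2.368×10^-11)(397)(2.161×10^4) = 2.03×10^-4 A.

2.03×10^-4 A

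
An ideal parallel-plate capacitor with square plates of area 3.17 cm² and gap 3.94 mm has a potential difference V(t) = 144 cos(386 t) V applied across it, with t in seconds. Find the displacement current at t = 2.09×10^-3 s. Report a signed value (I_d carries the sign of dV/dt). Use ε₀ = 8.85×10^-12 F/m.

-2.86×10^-8 A

dV/dt = (144)(386)·−sin(0.80674) = -4.013×10^4 V/s.
I_d = C dV/dt with C = ε₀A/d = (8.85×10^-12)(3.17×10^-4)/(3.94×10^-3) = 7.120×10^-13 F, so I_d = (7.120×10^-13)(-4.013×10^4) = -2.86×10^-8 A.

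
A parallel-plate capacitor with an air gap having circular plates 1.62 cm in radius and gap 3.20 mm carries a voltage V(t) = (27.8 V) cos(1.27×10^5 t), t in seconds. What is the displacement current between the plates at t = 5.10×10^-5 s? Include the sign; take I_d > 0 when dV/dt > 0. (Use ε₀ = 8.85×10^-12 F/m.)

-1.55×10^-6 A

dE/dt = (V₀ω/d)·−sin(ωt) with ωt = 6.477 rad: (27.8)(1.27×10^5)(-0.1926)/(3.20×10^-3) = -2.125×10^8 V/(m·s).
I_d = ε₀ A dE/dt = (8.85×10^-12)(8.245×10^-4)(-2.125×10^8) = -1.55×10^-6 A.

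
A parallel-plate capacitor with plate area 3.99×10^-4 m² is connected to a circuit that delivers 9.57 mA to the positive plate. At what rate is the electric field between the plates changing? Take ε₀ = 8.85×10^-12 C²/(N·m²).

Charge continuity gives I_d = I = 9.57×10^-3 A between the plates.
Since I_d = ε₀ A dE/dt, dE/dt = I_d/(ε₀A) = (9.57×10^-3)/((8.85×10^-12)(3.99×10^-4)) = 2.71×10^12 V/(m·s).

2.71×10^12 V/(m·s)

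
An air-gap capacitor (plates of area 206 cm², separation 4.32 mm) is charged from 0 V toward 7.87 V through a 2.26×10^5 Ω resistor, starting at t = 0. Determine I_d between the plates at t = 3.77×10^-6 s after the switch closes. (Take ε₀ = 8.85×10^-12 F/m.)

With C = ε₀A/d = (8.85×10^-12)(0.0206)/(4.32×10^-3) = 4.220×10^-11 F, the time constant is τ = RC = 9.537×10^-6 s, so t/τ = 0.3953 and e^(−t/τ) = 0.6735.
I_d = I_cond = (V₀/R) e^(−t/τ) = (3.482×10^-5)(0.6735) = 2.35×10^-5 A.

2.35×10^-5 A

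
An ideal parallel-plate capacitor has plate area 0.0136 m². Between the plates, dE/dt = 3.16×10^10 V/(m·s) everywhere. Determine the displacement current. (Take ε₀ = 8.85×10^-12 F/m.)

The displacement current is ε₀ times dΦ_E/dt = ε₀ A dE/dt = (8.85×10^-12)(0.0136)(3.16×10^10) = 3.80×10^-3 A.

3.80×10^-3 A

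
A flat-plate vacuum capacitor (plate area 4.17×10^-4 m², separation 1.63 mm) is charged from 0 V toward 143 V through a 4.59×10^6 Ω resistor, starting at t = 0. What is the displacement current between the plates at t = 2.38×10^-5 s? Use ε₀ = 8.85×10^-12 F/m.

With C = ε₀A/d = (8.85×10^-12)(4.17×10^-4)/(1.63×10^-3) = 2.264×10^-12 F, the time constant is τ = RC = 1.039×10^-5 s, so t/τ = 2.291 and e^(−t/τ) = 0.1012.
I_d = I_cond = (V₀/R) e^(−t/τ) = (3.115×10^-5)(0.1012) = 3.15×10^-6 A.

3.15×10^-6 A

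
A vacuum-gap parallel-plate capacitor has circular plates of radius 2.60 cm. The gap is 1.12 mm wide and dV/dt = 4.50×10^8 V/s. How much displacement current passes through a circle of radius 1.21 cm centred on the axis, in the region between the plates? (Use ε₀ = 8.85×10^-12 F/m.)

1.64×10^-3 A

dE/dt = (dV/dt)/d = 4.018×10^11 V/(m·s); I_d = ε₀(πR²)(dE/dt) = (8.85×10^-12)(2.124×10^-3)(4.018×10^11) = 7.553×10^-3 A.
The field is uniform, so I_d,enc = I_d (r/R)² = (7.553×10^-3)(1.21/2.60)² = 1.64×10^-3 A.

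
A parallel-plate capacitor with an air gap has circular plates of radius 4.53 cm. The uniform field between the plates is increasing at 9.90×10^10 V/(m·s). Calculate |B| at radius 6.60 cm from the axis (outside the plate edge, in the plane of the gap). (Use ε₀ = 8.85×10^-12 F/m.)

I_d = ε₀ dΦ_E/dt = ε₀ πR² (dE/dt) = (8.85×10^-12)(6.447×10^-3)(9.90×10^10) = 5.649×10^-3 A through the full plate area.
With r > R the enclosed displacement current is the full I_d; B = μ₀ I_d / (2πr) = 1.71×10^-8 T.

1.71×10^-8 T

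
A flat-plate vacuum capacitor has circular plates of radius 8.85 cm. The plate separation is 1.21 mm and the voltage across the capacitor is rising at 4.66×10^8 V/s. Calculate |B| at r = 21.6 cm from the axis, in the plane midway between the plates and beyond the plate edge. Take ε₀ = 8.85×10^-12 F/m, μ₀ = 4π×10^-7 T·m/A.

7.77×10^-8 T

I_d = C dV/dt with C = ε₀πR²/d = 1.800×10^-10 F, so I_d = (1.800×10^-10)(4.66×10^8) = 0.08388 A.
With r > R the enclosed displacement current is the full I_d; B = μ₀ I_d / (2πr) = 7.77×10^-8 T.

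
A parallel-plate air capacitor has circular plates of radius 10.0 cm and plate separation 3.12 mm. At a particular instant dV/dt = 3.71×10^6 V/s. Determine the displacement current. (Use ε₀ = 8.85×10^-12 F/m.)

3.31×10^-4 A

The displacement current equals the charging current C dV/dt. With C = ε₀A/d = (8.85×10^-12)(0.03142)/(3.12×10^-3) = 8.912×10^-11 F, I_d = (8.912×10^-11)(3.71×10^6) = 3.31×10^-4 A.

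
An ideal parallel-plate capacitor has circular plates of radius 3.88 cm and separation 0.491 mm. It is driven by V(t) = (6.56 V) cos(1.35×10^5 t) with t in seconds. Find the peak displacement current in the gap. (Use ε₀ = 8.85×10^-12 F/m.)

(dE/dt)_max = V₀ω/d = 1.804×10^9 V/(m·s); ω = 1.35×10^5 rad/s.
I_d,max = ε₀ A (dE/dt)_max = (8.85×10^-12)(4.729×10^-3)(1.804×10^9) = 7.55×10^-5 A.

7.55×10^-5 A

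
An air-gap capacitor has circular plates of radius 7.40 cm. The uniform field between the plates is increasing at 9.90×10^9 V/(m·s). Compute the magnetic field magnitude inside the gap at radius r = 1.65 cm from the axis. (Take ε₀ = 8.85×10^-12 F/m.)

9.08×10^-10 T

I_d = ε₀ dΦ_E/dt = ε₀ πR² (dE/dt) = (8.85×10^-12)(0.01720)(9.90×10^9) = 1.507×10^-3 A through the full plate area.
For r < R the Ampère–Maxwell law gives B(2πr) = μ₀ I_d (r²/R²), so B = μ₀ I_d r/(2πR²) = (4π×10^-7)(1.507×10^-3)(0.0165)/(2π·0.0740²) = 9.08×10^-10 T.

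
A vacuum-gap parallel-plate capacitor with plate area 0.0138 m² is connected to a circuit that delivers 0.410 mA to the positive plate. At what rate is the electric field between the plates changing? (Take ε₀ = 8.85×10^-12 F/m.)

3.36×10^9 V/(m·s)

Charge continuity gives I_d = I = 4.10×10^-4 A between the plates.
Since I_d = ε₀ A dE/dt, dE/dt = I_d/(ε₀A) = (4.10×10^-4)/((8.85×10^-12)(0.0138)) = 3.36×10^9 V/(m·s).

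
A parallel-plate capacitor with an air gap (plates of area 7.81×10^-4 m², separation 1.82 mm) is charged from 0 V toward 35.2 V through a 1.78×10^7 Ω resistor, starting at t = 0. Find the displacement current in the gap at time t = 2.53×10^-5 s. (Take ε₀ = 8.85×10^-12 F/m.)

1.36×10^-6 A

C = ε₀A/d = (8.85×10^-12)(7.81×10^-4)/(1.82×10^-3) = 3.798×10^-12 F, so τ = RC = 6.760×10^-5 s.
The conduction current is I(t) = (V₀/R) e^(−t/τ), and the displacement current between the plates equals it.
t/τ = 0.3743; I_d = (35.2/1.78×10^7) · e^(−0.3743) = (1.978×10^-6)(0.6878) = 1.36×10^-6 A.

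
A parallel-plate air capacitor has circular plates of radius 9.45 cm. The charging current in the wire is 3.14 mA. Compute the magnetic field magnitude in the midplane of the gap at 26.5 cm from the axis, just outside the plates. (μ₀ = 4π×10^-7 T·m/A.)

2.37×10^-9 T

Between the plates the displacement current equals the wire current: I_d = 3.14 mA = 3.14×10^-3 A.
With r > R the enclosed displacement current is the full I_d; B = μ₀ I_d / (2πr) = 2.37×10^-9 T.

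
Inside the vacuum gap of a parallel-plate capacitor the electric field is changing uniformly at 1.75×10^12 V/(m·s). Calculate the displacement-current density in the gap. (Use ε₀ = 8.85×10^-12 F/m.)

J_d = ε₀ ∂E/∂t, so J_d = 15.5 A/m².

15.5 A/m²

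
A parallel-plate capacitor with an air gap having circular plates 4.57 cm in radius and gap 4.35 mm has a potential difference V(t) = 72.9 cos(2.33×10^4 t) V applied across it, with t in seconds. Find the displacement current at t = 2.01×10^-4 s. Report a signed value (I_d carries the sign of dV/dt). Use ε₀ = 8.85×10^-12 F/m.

2.27×10^-5 A

C = ε₀A/d = (8.85×10^-12)(6.561×10^-3)/(4.35×10^-3) = 1.335×10^-11 F. dV/dt = V₀ω·−sin(ωt); at ωt = 4.6833 rad this factor is 0.9996.
I_d = C dV/dt = (1.335×10^-11)(72.9)(2.33×10^4)(0.9996) = 2.27×10^-5 A.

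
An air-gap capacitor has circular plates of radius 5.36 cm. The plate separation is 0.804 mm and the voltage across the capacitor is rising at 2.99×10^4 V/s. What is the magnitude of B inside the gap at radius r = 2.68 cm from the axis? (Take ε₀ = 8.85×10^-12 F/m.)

5.54×10^-12 T

With E = V/d, dE/dt = 3.719×10^7 V/(m·s) and πR² = 9.026×10^-3 m², giving I_d = ε₀ πR² dE/dt = 2.971×10^-6 A.
An Ampèrian loop of radius r encloses a fraction (r/R)² of I_d. Then B·2πr = μ₀ I_d (r/R)², giving B = μ₀ I_d r/(2πR²) = 5.54×10^-12 T.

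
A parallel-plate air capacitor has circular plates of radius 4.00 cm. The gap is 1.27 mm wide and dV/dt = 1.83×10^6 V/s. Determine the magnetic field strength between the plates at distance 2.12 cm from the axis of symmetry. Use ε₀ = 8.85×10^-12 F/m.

1.70×10^-10 T

I_d = C dV/dt with C = ε₀πR²/d = 3.503×10^-11 F, so I_d = (3.503×10^-11)(1.83×10^6) = 6.410×10^-5 A.
∮B·dl = μ₀ I_d,enc with I_d,enc = I_d r²/R² = 1.801×10^-5 A; so B = μ₀ I_d,enc/(2πr) = 1.70×10^-10 T.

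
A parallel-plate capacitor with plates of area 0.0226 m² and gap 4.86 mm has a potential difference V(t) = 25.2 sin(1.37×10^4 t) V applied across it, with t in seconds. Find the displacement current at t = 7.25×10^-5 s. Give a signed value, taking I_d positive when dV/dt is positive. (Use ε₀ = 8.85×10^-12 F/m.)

dE/dt = (V₀ω/d)·cos(ωt) with ωt = 0.99325 rad: (25.2)(1.37×10^4)(0.5460)/(4.86×10^-3) = 3.879×10^7 V/(m·s).
I_d = ε₀ A dE/dt = (8.85×10^-12)(0.0226)(3.879×10^7) = 7.76×10^-6 A.

7.76×10^-6 A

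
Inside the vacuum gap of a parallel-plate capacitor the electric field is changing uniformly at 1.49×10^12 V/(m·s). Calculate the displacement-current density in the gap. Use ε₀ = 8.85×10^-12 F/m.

13.2 A/m²

J_d = ε₀ ∂E/∂t, so J_d = 13.2 A/m².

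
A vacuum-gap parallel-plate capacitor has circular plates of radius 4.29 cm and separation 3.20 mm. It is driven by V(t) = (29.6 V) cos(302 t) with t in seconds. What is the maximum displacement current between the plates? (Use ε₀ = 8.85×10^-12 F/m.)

(dE/dt)_max = V₀ω/d = 2.794×10^6 V/(m·s); ω = 302 rad/s.
I_d,max = ε₀ A (dE/dt)_max = (8.85×10^-12)(5.782×10^-3)(2.794×10^6) = 1.43×10^-7 A.

1.43×10^-7 A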